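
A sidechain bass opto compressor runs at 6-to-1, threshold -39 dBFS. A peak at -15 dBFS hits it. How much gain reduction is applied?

20 dB

-15 dBFS exceeds the threshold by 24 dB.
A 6:1 ratio leaves 4 dB of that excess.
GR = overshoot in − overshoot out = 24 − 4 = 20 dB.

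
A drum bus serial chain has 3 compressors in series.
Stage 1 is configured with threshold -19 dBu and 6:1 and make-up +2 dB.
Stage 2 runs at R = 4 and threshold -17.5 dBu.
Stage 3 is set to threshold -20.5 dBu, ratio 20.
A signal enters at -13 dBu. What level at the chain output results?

Stage 1: -13 dBu is 6 dB over -19 dBu; at 6:1 that becomes 1 dB over, giving -18 dBu; +2 dB make-up → -16 dBu.
Stage 2: 1.5 dB above -17.5 dBu, reduced 4:1 to 0.375 dB above → -17.125 dBu.
Stage 3: overshoot 3.375 dB → 3.375/20 = 0.16875 dB → -20.33125 dBu.

-20.33125 dBu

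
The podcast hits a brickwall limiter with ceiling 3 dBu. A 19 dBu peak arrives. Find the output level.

The limiter clamps the peak to its 3 dBu ceiling.

3 dBu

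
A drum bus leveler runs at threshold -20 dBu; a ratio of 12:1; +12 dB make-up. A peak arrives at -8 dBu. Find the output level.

-7 dBu

-8 dBu sits 12 dB over threshold.
The 12 dB excess becomes 1 dB after 12:1 reduction.
So the level is -20 + 1 = -19 dBu; make-up adds 12 dB, giving -7 dBu.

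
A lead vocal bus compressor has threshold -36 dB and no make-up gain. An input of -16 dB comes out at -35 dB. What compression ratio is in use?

Input overshoot = -16 − (-36) = 20 dB; output overshoot = -35 − (-36) = 1 dB.
Ratio = 20 / 1 = 20.

20:1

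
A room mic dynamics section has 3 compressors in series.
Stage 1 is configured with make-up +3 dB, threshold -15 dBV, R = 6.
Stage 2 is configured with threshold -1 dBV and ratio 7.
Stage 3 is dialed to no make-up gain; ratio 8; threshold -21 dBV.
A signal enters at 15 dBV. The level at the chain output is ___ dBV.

Stage 1: overshoot 30 dB → 30/6 = 5 dB → -10 dBV; +3 dB make-up → -7 dBV.
Stage 2: -7 dBV ≤ -1 dBV, so stage 2 doesn't engage; output -7 dBV.
Stage 3: 14 dB above -21 dBV, reduced 8:1 to 1.75 dB above → -19.25 dBV.

-19.25 dBV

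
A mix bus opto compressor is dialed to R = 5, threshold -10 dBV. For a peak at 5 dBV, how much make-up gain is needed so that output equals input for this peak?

Overshoot 15 dB → 15/5 = 3 dB after compression, so the compressed level is -10 + 3 = -7 dBV.
Make-up = target − compressed = 5 − (-7) = 12 dB.

12 dB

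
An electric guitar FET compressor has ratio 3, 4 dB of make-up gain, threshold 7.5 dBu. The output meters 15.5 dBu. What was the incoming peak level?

19.5 dBu

Before make-up, the level was 15.5 − 4 = 11.5 dBu.
That's 4 dB above the 7.5 dBu threshold.
Undo the ratio: input overshoot = 4 × 3 = 12 dB, giving input = 19.5 dBu.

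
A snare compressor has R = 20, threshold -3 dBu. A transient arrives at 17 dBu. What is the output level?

Overshoot: 17 − (-3) = 20 dB.
The 20 dB excess becomes 1 dB after 20:1 reduction.
Output = -3 + 1 = -2 dBu.

-2 dBu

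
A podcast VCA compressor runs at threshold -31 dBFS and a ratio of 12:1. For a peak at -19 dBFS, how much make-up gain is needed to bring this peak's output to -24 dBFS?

The peak compresses to -31 + 12/12 = -30 dBFS.
To reach -24 dBFS requires -24 − (-30) = 6 dB of make-up.

6 dB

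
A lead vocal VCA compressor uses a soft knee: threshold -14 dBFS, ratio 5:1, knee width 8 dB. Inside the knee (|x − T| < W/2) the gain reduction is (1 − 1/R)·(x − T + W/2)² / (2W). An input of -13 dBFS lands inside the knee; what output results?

x − T + W/2 = -13 − (-14) + 4 = 5.
GR = (1 − 1/5) × 5² / 16 = 0.8 × 25 / 16 = 1.25 dB.
Output = -13 − 1.25 = -14.25 dBFS.

-14.25 dBFS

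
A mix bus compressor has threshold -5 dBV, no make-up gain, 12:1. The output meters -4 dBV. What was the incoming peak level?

7 dBV

That's 1 dB above the -5 dBV threshold.
Undo the ratio: input overshoot = 1 × 12 = 12 dB, giving input = 7 dBV.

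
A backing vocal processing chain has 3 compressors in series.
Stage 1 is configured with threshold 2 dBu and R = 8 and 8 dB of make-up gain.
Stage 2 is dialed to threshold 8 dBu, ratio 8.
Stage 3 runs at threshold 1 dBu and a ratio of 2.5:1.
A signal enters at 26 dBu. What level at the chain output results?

Stage 1: overshoot 24 dB → 24/8 = 3 dB → 5 dBu; +8 dB make-up → 13 dBu.
Stage 2: 13 dBu is 5 dB over 8 dBu; at 8:1 that becomes 0.625 dB over, giving 8.625 dBu.
Stage 3: 7.625 dB above 1 dBu, reduced 2.5:1 to 3.05 dB above → 4.05 dBu.

4.05 dBu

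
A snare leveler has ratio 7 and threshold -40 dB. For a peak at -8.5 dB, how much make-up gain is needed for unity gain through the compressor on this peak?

27 dB

Without make-up, output = threshold + overshoot/7 = -40 + 4.5 = -35.5 dB.
Gap to target: 27 dB.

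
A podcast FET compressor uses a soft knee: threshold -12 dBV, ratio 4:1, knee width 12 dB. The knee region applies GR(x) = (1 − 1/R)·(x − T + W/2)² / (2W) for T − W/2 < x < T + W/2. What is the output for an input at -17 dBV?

-17.03125 dBV

x − T + W/2 = -17 − (-12) + 6 = 1.
GR = (1 − 1/4) × 1² / 24 = 0.75 × 1 / 24 = 0.03125 dB.
Output = -17 − 0.03125 = -17.03125 dBV.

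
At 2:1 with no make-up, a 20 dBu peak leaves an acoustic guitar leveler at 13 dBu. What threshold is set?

6 dBu

Let T be the threshold. Output overshoot = (input overshoot)/R, so 13 − T = (20 − T)/2.
2·(13 − T) = 20 − T → 1·T = 26 − 20 = 6.
T = 6/1 = 6 dBu.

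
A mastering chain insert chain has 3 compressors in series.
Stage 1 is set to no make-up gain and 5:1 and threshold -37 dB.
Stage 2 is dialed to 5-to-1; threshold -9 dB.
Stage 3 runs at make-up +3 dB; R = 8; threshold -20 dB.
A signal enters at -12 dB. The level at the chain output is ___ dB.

-29 dB

Stage 1: -12 dB is 25 dB over -37 dB; at 5:1 that becomes 5 dB over, giving -32 dB.
Stage 2: -32 dB ≤ -9 dB, so stage 2 doesn't engage; output -32 dB.
Stage 3: -32 dB is at or below the -20 dB threshold — no compression; make-up brings it to -29 dB.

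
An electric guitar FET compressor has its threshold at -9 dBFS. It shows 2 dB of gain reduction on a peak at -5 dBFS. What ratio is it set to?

Input overshoot = -5 − (-9) = 4 dB.
Output overshoot = 4 − 2 = 2 dB.
Ratio = input overshoot / output overshoot = 4 / 2 = 2.

2:1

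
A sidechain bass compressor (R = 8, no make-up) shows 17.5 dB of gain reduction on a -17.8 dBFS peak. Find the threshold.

Let T be the threshold. Output overshoot = (input overshoot)/R, so -35.3 − T = (-17.8 − T)/8.
8·(-35.3 − T) = -17.8 − T → 7·T = -282.4 − (-17.8) = -264.6.
T = -264.6/7 = -37.8 dBFS.

-37.8 dBFS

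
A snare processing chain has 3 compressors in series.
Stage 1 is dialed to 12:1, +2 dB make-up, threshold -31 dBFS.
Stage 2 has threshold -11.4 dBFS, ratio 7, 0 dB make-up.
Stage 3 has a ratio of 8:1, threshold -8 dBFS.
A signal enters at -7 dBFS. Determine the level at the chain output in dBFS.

Stage 1: -7 dBFS is 24 dB over -31 dBFS; at 12:1 that becomes 2 dB over, giving -29 dBFS; +2 dB make-up → -27 dBFS.
Stage 2: -27 dBFS ≤ -11.4 dBFS, so stage 2 doesn't engage; output -27 dBFS.
Stage 3: -27 dBFS ≤ -8 dBFS, so stage 3 doesn't engage; output -27 dBFS.

-27 dBFS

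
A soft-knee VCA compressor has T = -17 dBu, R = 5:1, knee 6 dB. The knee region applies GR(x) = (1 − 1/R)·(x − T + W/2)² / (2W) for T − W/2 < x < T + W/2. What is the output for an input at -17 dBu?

-17.6 dBu

x − T + W/2 = -17 − (-17) + 3 = 3.
GR = (1 − 1/5) × 3² / 12 = 0.8 × 9 / 12 = 0.6 dB.
Output = -17 − 0.6 = -17.6 dBu.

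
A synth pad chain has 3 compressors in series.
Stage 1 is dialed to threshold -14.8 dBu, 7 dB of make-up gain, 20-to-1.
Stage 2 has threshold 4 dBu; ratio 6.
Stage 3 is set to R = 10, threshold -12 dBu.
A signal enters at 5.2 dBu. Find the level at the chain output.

-11.48 dBu

Stage 1: 5.2 dBu is 20 dB over -14.8 dBu; at 20:1 that becomes 1 dB over, giving -13.8 dBu; +7 dB make-up → -6.8 dBu.
Stage 2: below threshold (-6.8 ≤ 4); passes unchanged; output -6.8 dBu.
Stage 3: overshoot 5.2 dB → 5.2/10 = 0.52 dB → -11.48 dBu.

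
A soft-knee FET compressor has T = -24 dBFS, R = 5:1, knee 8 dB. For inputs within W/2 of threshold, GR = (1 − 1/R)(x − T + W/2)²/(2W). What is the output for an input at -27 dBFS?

-27.05 dBFS

x − T + W/2 = -27 − (-24) + 4 = 1.
GR = (1 − 1/5) × 1² / 16 = 0.8 × 1 / 16 = 0.05 dB.
Output = -27 − 0.05 = -27.05 dBFS.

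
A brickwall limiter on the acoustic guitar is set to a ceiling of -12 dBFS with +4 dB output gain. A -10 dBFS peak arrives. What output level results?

A brickwall limiter is an ∞:1 compressor: any input above the ceiling is clamped to -12 dBFS.
Output gain then adds 4 dB: -12 + 4 = -8 dBFS.

-8 dBFS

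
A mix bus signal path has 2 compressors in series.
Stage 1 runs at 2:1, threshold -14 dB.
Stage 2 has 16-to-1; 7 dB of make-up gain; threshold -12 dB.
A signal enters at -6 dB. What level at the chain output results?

-4.875 dB

Stage 1: -6 dB is 8 dB over -14 dB; at 2:1 that becomes 4 dB over, giving -10 dB.
Stage 2: overshoot 2 dB → 2/16 = 0.125 dB → -11.875 dB; +7 dB make-up → -4.875 dB.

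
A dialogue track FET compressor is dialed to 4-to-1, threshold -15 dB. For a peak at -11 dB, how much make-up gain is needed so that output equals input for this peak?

3 dB

Without make-up, output = threshold + overshoot/4 = -15 + 1 = -14 dB.
Gap to target: 3 dB.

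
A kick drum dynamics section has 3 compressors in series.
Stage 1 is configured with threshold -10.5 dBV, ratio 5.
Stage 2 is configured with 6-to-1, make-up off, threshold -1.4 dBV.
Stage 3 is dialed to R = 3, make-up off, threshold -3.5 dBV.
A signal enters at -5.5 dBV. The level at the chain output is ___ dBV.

Stage 1: -5.5 dBV is 5 dB over -10.5 dBV; at 5:1 that becomes 1 dB over, giving -9.5 dBV.
Stage 2: below threshold (-9.5 ≤ -1.4); passes unchanged; output -9.5 dBV.
Stage 3: -9.5 dBV ≤ -3.5 dBV, so stage 3 doesn't engage; output -9.5 dBV.

-9.5 dBV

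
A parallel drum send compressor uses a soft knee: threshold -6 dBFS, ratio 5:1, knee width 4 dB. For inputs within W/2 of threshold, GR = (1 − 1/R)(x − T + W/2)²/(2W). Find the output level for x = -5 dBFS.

-5.9 dBFS

x − T + W/2 = -5 − (-6) + 2 = 3.
GR = (1 − 1/5) × 3² / 8 = 0.8 × 9 / 8 = 0.9 dB.
Output = -5 − 0.9 = -5.9 dBFS.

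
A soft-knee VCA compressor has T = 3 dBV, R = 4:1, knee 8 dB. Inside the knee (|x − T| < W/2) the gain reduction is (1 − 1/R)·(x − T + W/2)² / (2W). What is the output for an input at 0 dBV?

x − T + W/2 = 0 − 3 + 4 = 1.
GR = (1 − 1/4) × 1² / 16 = 0.75 × 1 / 16 = 0.046875 dB.
Output = 0 − 0.046875 = -0.046875 dBV.

-0.046875 dBV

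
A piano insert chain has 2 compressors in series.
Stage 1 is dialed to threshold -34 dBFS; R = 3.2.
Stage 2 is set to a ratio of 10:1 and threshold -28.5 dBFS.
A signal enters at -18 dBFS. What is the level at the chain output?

-29 dBFS

Stage 1: overshoot 16 dB → 16/3.2 = 5 dB → -29 dBFS.
Stage 2: -29 dBFS ≤ -28.5 dBFS, so stage 2 doesn't engage; output -29 dBFS.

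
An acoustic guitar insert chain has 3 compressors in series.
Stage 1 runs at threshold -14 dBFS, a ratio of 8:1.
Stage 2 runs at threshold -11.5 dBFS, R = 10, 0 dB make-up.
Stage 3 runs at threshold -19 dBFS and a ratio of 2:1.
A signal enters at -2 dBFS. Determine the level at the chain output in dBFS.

-15.75 dBFS

Stage 1: 12 dB above -14 dBFS, reduced 8:1 to 1.5 dB above → -12.5 dBFS.
Stage 2: -12.5 dBFS is at or below the -11.5 dBFS threshold — no compression; output -12.5 dBFS.
Stage 3: -12.5 dBFS is 6.5 dB over -19 dBFS; at 2:1 that becomes 3.25 dB over, giving -15.75 dBFS.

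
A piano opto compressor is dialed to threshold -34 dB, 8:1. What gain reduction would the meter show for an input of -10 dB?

21 dB

Overshoot = -10 − (-34) = 24 dB.
After 8:1 compression the overshoot becomes 24/8 = 3 dB.
So the signal is attenuated by 24 − 3 = 21 dB.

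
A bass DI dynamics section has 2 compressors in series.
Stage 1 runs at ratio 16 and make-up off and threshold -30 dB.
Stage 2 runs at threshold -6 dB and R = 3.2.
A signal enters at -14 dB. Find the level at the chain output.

Stage 1: overshoot 16 dB → 16/16 = 1 dB → -29 dB.
Stage 2: -29 dB is at or below the -6 dB threshold — no compression; output -29 dB.

-29 dB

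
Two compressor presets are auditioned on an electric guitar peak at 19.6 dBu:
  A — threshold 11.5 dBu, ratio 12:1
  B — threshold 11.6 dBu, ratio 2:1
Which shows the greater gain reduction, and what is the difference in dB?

A, by 3.425 dB

A: 8.1 dB over, compressed to 0.675 dB over, so 7.425 dB of GR.
B: 8 dB over, compressed to 4 dB over, so 4 dB of GR.
A reduces 3.425 dB more.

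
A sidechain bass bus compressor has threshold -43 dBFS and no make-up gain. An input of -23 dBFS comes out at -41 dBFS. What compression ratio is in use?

10:1

Input overshoot = -23 − (-43) = 20 dB; output overshoot = -41 − (-43) = 2 dB.
Ratio = 20 / 2 = 10.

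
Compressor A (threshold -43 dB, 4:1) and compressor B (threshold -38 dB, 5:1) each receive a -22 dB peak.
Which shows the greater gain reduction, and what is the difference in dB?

A, by 2.95 dB

A: overshoot 21 dB → output overshoot 5.25 dB → GR 15.75 dB.
B: overshoot 16 dB → output overshoot 3.2 dB → GR 12.8 dB.
Difference: 2.95 dB in favour of A.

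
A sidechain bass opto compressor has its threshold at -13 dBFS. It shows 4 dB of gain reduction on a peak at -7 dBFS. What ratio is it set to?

Input overshoot = -7 − (-13) = 6 dB.
Output overshoot = 6 − 4 = 2 dB.
Ratio = input overshoot / output overshoot = 6 / 2 = 3.

3:1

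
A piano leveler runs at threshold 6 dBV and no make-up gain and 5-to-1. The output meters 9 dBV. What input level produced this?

That's 3 dB above the 6 dBV threshold.
Input overshoot = R × output overshoot = 15 dB → input = 6 + 15 = 21 dBV.

21 dBV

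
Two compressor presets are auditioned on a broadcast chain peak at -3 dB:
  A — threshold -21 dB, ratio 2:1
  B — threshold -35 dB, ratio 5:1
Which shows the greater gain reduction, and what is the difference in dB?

A: 18 dB over, compressed to 9 dB over, so 9 dB of GR.
B: 32 dB over, compressed to 6.4 dB over, so 25.6 dB of GR.
B applies 16.6 dB more gain reduction.

B, by 16.6 dB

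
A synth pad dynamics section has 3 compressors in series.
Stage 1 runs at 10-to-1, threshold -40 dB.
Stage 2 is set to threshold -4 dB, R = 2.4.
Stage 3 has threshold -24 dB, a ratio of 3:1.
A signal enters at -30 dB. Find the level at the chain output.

Stage 1: overshoot 10 dB → 10/10 = 1 dB → -39 dB.
Stage 2: -39 dB ≤ -4 dB, so stage 2 doesn't engage; output -39 dB.
Stage 3: below threshold (-39 ≤ -24); passes unchanged; output -39 dB.

-39 dB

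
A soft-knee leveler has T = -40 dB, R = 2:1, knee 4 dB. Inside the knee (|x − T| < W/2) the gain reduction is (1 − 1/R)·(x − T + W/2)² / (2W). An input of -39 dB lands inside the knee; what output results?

x − T + W/2 = -39 − (-40) + 2 = 3.
GR = (1 − 1/2) × 3² / 8 = 0.5 × 9 / 8 = 0.5625 dB.
Output = -39 − 0.5625 = -39.5625 dB.

-39.5625 dB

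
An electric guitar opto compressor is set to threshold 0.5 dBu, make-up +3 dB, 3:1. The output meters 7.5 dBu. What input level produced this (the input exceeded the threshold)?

Stripping the +3 dB make-up gives 4.5 dBu at the gain stage.
The compressed level sits 4.5 − 0.5 = 4 dB over threshold.
Input overshoot = R × output overshoot = 12 dB → input = 0.5 + 12 = 12.5 dBu.

12.5 dBu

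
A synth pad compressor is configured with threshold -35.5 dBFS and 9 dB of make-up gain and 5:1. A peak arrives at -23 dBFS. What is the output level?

-24 dBFS

Overshoot: -23 − (-35.5) = 12.5 dB.
5:1 compression reduces that to 12.5/5 = 2.5 dB over.
So the level is -35.5 + 2.5 = -33 dBFS; make-up adds 9 dB, giving -24 dBFS.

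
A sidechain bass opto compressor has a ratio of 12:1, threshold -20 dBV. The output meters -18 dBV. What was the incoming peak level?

4 dBV

The compressed level sits -18 − (-20) = 2 dB over threshold.
Before 12:1 compression the overshoot was 2 × 12 = 24 dB, so input = -20 + 24 = 4 dBV.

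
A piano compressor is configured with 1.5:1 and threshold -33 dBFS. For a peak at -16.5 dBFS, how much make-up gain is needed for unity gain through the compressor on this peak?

5.5 dB

Without make-up, output = threshold + overshoot/1.5 = -33 + 11 = -22 dBFS.
Gap to target: 5.5 dB.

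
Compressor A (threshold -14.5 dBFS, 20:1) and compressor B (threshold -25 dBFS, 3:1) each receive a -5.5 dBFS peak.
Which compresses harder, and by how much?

B, by 4.45 dB

A: GR = 9 − 9/20 = 8.55 dB.
B: GR = 19.5 − 19.5/3 = 13 dB.
Difference: 4.45 dB in favour of B.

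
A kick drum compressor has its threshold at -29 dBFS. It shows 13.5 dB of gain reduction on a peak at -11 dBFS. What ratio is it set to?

Input overshoot = -11 − (-29) = 18 dB.
Output overshoot = 18 − 13.5 = 4.5 dB.
Ratio = input overshoot / output overshoot = 18 / 4.5 = 4.

4:1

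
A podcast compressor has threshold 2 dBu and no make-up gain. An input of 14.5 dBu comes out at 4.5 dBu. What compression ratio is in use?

5:1

Input overshoot = 14.5 − 2 = 12.5 dB; output overshoot = 4.5 − 2 = 2.5 dB.
Ratio = 12.5 / 2.5 = 5.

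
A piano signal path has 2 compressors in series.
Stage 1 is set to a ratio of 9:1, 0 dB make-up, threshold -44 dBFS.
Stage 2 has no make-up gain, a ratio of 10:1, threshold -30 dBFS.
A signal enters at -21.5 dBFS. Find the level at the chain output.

Stage 1: 22.5 dB above -44 dBFS, reduced 9:1 to 2.5 dB above → -41.5 dBFS.
Stage 2: -41.5 dBFS ≤ -30 dBFS, so stage 2 doesn't engage; output -41.5 dBFS.

-41.5 dBFS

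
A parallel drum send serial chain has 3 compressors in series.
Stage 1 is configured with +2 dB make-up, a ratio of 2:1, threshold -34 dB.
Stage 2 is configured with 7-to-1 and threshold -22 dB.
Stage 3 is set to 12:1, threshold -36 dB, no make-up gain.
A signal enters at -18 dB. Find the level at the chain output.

Stage 1: -18 dB is 16 dB over -34 dB; at 2:1 that becomes 8 dB over, giving -26 dB; +2 dB make-up → -24 dB.
Stage 2: below threshold (-24 ≤ -22); passes unchanged; output -24 dB.
Stage 3: overshoot 12 dB → 12/12 = 1 dB → -35 dB.

-35 dB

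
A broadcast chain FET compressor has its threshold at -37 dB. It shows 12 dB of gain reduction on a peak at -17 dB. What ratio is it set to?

Input overshoot = -17 − (-37) = 20 dB.
Output overshoot = 20 − 12 = 8 dB.
Ratio = input overshoot / output overshoot = 20 / 8 = 2.5.

2.5:1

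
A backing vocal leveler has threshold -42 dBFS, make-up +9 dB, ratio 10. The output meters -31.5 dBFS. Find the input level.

-27 dBFS

Remove make-up: -31.5 − 9 = -40.5 dBFS.
Post-compression overshoot = -40.5 − (-42) = 1.5 dB.
Undo the ratio: input overshoot = 1.5 × 10 = 15 dB, giving input = -27 dBFS.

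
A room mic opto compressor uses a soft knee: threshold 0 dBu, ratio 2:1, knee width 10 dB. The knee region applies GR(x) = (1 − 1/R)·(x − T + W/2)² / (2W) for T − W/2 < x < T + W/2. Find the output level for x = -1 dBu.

x − T + W/2 = -1 − 0 + 5 = 4.
GR = (1 − 1/2) × 4² / 20 = 0.5 × 16 / 20 = 0.4 dB.
Output = -1 − 0.4 = -1.4 dBu.

-1.4 dBu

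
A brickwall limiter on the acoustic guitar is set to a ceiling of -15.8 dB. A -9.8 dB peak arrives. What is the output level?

-15.8 dB

A brickwall limiter is an ∞:1 compressor: any input above the ceiling is clamped to -15.8 dB.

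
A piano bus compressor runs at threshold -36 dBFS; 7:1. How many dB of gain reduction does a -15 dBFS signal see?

Overshoot = -15 − (-36) = 21 dB.
At 7:1, output sits 21/7 = 3 dB above threshold.
GR = overshoot in − overshoot out = 21 − 3 = 18 dB.

18 dB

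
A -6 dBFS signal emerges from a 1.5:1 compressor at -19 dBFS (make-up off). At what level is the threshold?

-45 dBFS

Let T be the threshold. Output overshoot = (input overshoot)/R, so -19 − T = (-6 − T)/1.5.
1.5·(-19 − T) = -6 − T → 0.5·T = -28.5 − (-6) = -22.5.
T = -22.5/0.5 = -45 dBFS.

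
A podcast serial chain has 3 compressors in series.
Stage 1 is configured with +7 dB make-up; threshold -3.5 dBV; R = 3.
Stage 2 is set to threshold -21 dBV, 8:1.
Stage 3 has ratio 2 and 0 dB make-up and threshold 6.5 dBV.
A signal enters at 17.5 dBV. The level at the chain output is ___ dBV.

Stage 1: 17.5 dBV is 21 dB over -3.5 dBV; at 3:1 that becomes 7 dB over, giving 3.5 dBV; +7 dB make-up → 10.5 dBV.
Stage 2: 10.5 dBV is 31.5 dB over -21 dBV; at 8:1 that becomes 3.9375 dB over, giving -17.0625 dBV.
Stage 3: below threshold (-17.0625 ≤ 6.5); passes unchanged; output -17.0625 dBV.

-17.0625 dBV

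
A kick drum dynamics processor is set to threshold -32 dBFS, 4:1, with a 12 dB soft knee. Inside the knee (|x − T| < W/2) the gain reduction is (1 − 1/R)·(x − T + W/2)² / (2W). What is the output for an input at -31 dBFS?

x − T + W/2 = -31 − (-32) + 6 = 7.
GR = (1 − 1/4) × 7² / 24 = 0.75 × 49 / 24 = 1.53125 dB.
Output = -31 − 1.53125 = -32.53125 dBFS.

-32.53125 dBFS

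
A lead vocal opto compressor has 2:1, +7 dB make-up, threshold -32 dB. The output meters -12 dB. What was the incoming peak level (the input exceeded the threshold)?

Remove make-up: -12 − 7 = -19 dB.
Post-compression overshoot = -19 − (-32) = 13 dB.
Undo the ratio: input overshoot = 13 × 2 = 26 dB, giving input = -6 dB.

-6 dB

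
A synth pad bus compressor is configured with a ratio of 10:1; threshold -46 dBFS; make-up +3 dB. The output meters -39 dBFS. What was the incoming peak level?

Before make-up, the level was -39 − 3 = -42 dBFS.
That's 4 dB above the -46 dBFS threshold.
Undo the ratio: input overshoot = 4 × 10 = 40 dB, giving input = -6 dBFS.

-6 dBFS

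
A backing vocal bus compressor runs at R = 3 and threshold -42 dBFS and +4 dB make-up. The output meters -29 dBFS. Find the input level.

-15 dBFS

Stripping the +4 dB make-up gives -33 dBFS at the gain stage.
The compressed level sits -33 − (-42) = 9 dB over threshold.
Input overshoot = R × output overshoot = 27 dB → input = -42 + 27 = -15 dBFS.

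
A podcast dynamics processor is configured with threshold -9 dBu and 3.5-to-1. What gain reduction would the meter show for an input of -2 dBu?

5 dB

-2 dBu exceeds the threshold by 7 dB.
At 3.5:1, output sits 7/3.5 = 2 dB above threshold.
Gain reduction = 7 − 2 = 5 dB.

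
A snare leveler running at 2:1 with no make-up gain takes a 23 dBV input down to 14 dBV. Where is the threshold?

5 dBV

Input is 18 dB above T (since output overshoot × R = input overshoot: (14 − T)·2 = 23 − T gives T = 5 dBV).
Check: 5 + (23 − 5)/2 = 5 + 9 = 14 dBV. ✓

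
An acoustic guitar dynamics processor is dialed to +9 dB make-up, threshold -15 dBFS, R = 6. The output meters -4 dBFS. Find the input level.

-3 dBFS

Before make-up, the level was -4 − 9 = -13 dBFS.
The compressed level sits -13 − (-15) = 2 dB over threshold.
Before 6:1 compression the overshoot was 2 × 6 = 12 dB, so input = -15 + 12 = -3 dBFS.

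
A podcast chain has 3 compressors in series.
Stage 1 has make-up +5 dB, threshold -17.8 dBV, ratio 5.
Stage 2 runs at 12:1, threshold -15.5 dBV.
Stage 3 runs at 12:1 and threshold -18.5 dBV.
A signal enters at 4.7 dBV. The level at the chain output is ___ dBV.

Stage 1: 22.5 dB above -17.8 dBV, reduced 5:1 to 4.5 dB above → -13.3 dBV; +5 dB make-up → -8.3 dBV.
Stage 2: 7.2 dB above -15.5 dBV, reduced 12:1 to 0.6 dB above → -14.9 dBV.
Stage 3: overshoot 3.6 dB → 3.6/12 = 0.3 dB → -18.2 dBV.

-18.2 dBV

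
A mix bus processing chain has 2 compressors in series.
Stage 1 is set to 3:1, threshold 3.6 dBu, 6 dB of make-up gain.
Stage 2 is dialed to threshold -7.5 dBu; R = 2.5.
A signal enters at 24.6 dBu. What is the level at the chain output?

Stage 1: 21 dB above 3.6 dBu, reduced 3:1 to 7 dB above → 10.6 dBu; +6 dB make-up → 16.6 dBu.
Stage 2: 24.1 dB above -7.5 dBu, reduced 2.5:1 to 9.64 dB above → 2.14 dBu.

2.14 dBu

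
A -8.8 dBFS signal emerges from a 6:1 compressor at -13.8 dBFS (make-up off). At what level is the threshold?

-14.8 dBFS

Gain reduction = -8.8 − (-13.8) = 5 dB; output overshoot = GR / (R − 1) = 5 / 5 = 1 dB.
Threshold = output − output overshoot = -13.8 − 1 = -14.8 dBFS.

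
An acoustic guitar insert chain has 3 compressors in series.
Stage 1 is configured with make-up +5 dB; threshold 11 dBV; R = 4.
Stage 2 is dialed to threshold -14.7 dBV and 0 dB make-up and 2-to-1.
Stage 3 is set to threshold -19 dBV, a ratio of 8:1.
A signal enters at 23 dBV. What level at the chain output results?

-16.35625 dBV

Stage 1: overshoot 12 dB → 12/4 = 3 dB → 14 dBV; +5 dB make-up → 19 dBV.
Stage 2: 33.7 dB above -14.7 dBV, reduced 2:1 to 16.85 dB above → 2.15 dBV.
Stage 3: 21.15 dB above -19 dBV, reduced 8:1 to 2.64375 dB above → -16.35625 dBV.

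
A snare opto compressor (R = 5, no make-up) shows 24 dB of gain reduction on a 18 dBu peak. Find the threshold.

-12 dBu

Let T be the threshold. Output overshoot = (input overshoot)/R, so -6 − T = (18 − T)/5.
5·(-6 − T) = 18 − T → 4·T = -30 − 18 = -48.
T = -48/4 = -12 dBu.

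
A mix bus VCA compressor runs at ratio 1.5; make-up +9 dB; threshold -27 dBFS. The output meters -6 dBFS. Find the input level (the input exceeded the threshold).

-9 dBFS

Stripping the +9 dB make-up gives -15 dBFS at the gain stage.
The compressed level sits -15 − (-27) = 12 dB over threshold.
Before 1.5:1 compression the overshoot was 12 × 1.5 = 18 dB, so input = -27 + 18 = -9 dBFS.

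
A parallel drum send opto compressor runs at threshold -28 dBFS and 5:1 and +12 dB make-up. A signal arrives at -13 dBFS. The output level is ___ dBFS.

-13 dBFS

-13 dBFS sits 15 dB over threshold.
5:1 compression reduces that to 15/5 = 3 dB over.
That puts the output at -25 dBFS; make-up adds 12 dB, giving -13 dBFS.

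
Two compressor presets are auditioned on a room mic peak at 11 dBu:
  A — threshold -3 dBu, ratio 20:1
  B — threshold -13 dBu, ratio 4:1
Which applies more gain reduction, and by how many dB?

A: overshoot 14 dB → output overshoot 0.7 dB → GR 13.3 dB.
B: overshoot 24 dB → output overshoot 6 dB → GR 18 dB.
B reduces 4.7 dB more.

B, by 4.7 dB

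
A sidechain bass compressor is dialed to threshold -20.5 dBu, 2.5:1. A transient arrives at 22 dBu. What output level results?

-3.5 dBu

22 dBu sits 42.5 dB over threshold.
2.5:1 compression reduces that to 42.5/2.5 = 17 dB over.
That puts the output at -3.5 dBu.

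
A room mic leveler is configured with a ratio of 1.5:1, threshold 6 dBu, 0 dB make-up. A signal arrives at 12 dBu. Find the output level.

10 dBu

The input is 6 dB above the 6 dBu threshold.
At 1.5:1 the overshoot is divided by 1.5, leaving 4 dB above threshold.
Output = 6 + 4 = 10 dBu.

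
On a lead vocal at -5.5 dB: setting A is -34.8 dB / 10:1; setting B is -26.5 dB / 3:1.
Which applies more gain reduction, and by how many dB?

A: 29.3 dB over, compressed to 2.93 dB over, so 26.37 dB of GR.
B: 21 dB over, compressed to 7 dB over, so 14 dB of GR.
A applies 12.37 dB more gain reduction.

A, by 12.37 dB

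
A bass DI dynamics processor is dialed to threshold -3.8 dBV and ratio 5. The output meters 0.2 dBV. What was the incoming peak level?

The compressed level sits 0.2 − (-3.8) = 4 dB over threshold.
Undo the ratio: input overshoot = 4 × 5 = 20 dB, giving input = 16.2 dBV.

16.2 dBV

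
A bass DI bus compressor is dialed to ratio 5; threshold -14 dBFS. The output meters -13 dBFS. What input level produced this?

That's 1 dB above the -14 dBFS threshold.
Input overshoot = R × output overshoot = 5 dB → input = -14 + 5 = -9 dBFS.

-9 dBFS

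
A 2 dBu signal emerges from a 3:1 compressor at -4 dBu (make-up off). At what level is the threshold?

-7 dBu

Input is 9 dB above T (since output overshoot × R = input overshoot: (-4 − T)·3 = 2 − T gives T = -7 dBu).
Check: -7 + (2 − (-7))/3 = -7 + 3 = -4 dBu. ✓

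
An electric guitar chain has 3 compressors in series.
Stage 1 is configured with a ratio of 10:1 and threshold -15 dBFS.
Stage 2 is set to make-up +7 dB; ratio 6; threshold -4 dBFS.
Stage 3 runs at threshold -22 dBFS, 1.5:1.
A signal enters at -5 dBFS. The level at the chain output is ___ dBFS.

Stage 1: overshoot 10 dB → 10/10 = 1 dB → -14 dBFS.
Stage 2: -14 dBFS is at or below the -4 dBFS threshold — no compression; make-up brings it to -7 dBFS.
Stage 3: overshoot 15 dB → 15/1.5 = 10 dB → -12 dBFS.

-12 dBFS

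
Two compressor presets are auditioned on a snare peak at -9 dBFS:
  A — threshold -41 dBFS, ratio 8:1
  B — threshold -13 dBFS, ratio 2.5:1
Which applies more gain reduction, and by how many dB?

A, by 25.6 dB

A: overshoot 32 dB → output overshoot 4 dB → GR 28 dB.
B: overshoot 4 dB → output overshoot 1.6 dB → GR 2.4 dB.
A reduces 25.6 dB more.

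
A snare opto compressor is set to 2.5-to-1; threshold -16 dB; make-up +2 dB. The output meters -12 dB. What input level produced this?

Remove make-up: -12 − 2 = -14 dB.
Post-compression overshoot = -14 − (-16) = 2 dB.
Undo the ratio: input overshoot = 2 × 2.5 = 5 dB, giving input = -11 dB.

-11 dB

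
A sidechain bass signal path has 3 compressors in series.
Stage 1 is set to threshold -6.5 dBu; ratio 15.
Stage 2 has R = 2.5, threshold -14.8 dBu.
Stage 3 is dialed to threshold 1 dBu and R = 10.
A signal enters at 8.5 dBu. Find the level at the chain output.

-11.08 dBu

Stage 1: overshoot 15 dB → 15/15 = 1 dB → -5.5 dBu.
Stage 2: -5.5 dBu is 9.3 dB over -14.8 dBu; at 2.5:1 that becomes 3.72 dB over, giving -11.08 dBu.
Stage 3: below threshold (-11.08 ≤ 1); passes unchanged; output -11.08 dBu.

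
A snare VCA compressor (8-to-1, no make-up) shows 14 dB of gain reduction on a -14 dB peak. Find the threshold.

-30 dB

Gain reduction = -14 − (-28) = 14 dB; output overshoot = GR / (R − 1) = 14 / 7 = 2 dB.
Threshold = output − output overshoot = -28 − 2 = -30 dB.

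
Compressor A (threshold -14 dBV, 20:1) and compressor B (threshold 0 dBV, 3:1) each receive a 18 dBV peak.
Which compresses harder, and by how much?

A: GR = 32 − 32/20 = 30.4 dB.
B: GR = 18 − 18/3 = 12 dB.
Difference: 18.4 dB in favour of A.

A, by 18.4 dB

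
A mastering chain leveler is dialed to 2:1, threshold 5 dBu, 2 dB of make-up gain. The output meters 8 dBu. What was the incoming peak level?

7 dBu

Before make-up, the level was 8 − 2 = 6 dBu.
The compressed level sits 6 − 5 = 1 dB over threshold.
Undo the ratio: input overshoot = 1 × 2 = 2 dB, giving input = 7 dBu.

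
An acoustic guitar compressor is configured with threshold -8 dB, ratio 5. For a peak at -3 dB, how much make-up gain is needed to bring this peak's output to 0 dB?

Overshoot 5 dB → 5/5 = 1 dB after compression, so the compressed level is -8 + 1 = -7 dB.
Make-up = target − compressed = 0 − (-7) = 7 dB.

7 dB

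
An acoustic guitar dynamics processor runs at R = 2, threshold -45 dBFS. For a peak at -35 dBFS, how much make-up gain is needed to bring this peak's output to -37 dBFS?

3 dB

Overshoot 10 dB → 10/2 = 5 dB after compression, so the compressed level is -45 + 5 = -40 dBFS.
Make-up = target − compressed = -37 − (-40) = 3 dB.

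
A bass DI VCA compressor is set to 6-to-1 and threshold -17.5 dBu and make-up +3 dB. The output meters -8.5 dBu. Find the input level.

18.5 dBu

Remove make-up: -8.5 − 3 = -11.5 dBu.
That's 6 dB above the -17.5 dBu threshold.
Input overshoot = R × output overshoot = 36 dB → input = -17.5 + 36 = 18.5 dBu.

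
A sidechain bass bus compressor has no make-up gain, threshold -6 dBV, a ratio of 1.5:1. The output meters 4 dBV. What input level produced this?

The compressed level sits 4 − (-6) = 10 dB over threshold.
Before 1.5:1 compression the overshoot was 10 × 1.5 = 15 dB, so input = -6 + 15 = 9 dBV.

9 dBV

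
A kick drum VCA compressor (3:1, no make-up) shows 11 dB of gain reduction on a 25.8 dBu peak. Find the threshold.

Gain reduction = 25.8 − 14.8 = 11 dB; output overshoot = GR / (R − 1) = 11 / 2 = 5.5 dB.
Threshold = output − output overshoot = 14.8 − 5.5 = 9.3 dBu.

9.3 dBu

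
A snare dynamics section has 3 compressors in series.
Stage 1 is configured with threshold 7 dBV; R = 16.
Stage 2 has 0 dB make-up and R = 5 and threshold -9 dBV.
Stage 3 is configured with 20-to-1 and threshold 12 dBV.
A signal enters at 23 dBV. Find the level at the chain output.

-5.6 dBV

Stage 1: 16 dB above 7 dBV, reduced 16:1 to 1 dB above → 8 dBV.
Stage 2: overshoot 17 dB → 17/5 = 3.4 dB → -5.6 dBV.
Stage 3: -5.6 dBV is at or below the 12 dBV threshold — no compression; output -5.6 dBV.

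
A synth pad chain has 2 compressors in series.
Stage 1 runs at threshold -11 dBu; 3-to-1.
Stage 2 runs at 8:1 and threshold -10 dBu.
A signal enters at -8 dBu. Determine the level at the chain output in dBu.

Stage 1: -8 dBu is 3 dB over -11 dBu; at 3:1 that becomes 1 dB over, giving -10 dBu.
Stage 2: -10 dBu is at or below the -10 dBu threshold — no compression; output -10 dBu.

-10 dBu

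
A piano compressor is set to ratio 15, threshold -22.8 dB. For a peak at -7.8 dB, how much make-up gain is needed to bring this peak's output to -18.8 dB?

3 dB

The peak compresses to -22.8 + 15/15 = -21.8 dB.
To reach -18.8 dB requires -18.8 − (-21.8) = 3 dB of make-up.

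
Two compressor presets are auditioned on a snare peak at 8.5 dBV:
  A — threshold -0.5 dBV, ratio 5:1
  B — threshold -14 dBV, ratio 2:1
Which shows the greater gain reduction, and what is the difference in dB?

A: 9 dB over, compressed to 1.8 dB over, so 7.2 dB of GR.
B: 22.5 dB over, compressed to 11.25 dB over, so 11.25 dB of GR.
B reduces 4.05 dB more.

B, by 4.05 dB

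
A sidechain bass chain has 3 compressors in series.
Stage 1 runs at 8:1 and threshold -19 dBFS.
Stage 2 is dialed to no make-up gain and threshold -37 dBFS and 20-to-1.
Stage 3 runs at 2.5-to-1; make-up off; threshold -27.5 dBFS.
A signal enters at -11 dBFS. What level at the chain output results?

-36.05 dBFS

Stage 1: -11 dBFS is 8 dB over -19 dBFS; at 8:1 that becomes 1 dB over, giving -18 dBFS.
Stage 2: 19 dB above -37 dBFS, reduced 20:1 to 0.95 dB above → -36.05 dBFS.
Stage 3: below threshold (-36.05 ≤ -27.5); passes unchanged; output -36.05 dBFS.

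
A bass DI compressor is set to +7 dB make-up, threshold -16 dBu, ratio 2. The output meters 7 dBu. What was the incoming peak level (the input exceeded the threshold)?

16 dBu

Remove make-up: 7 − 7 = 0 dBu.
The compressed level sits 0 − (-16) = 16 dB over threshold.
Before 2:1 compression the overshoot was 16 × 2 = 32 dB, so input = -16 + 32 = 16 dBu.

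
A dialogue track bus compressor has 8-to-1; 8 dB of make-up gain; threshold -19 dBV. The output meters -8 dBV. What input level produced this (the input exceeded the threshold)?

Stripping the +8 dB make-up gives -16 dBV at the gain stage.
The compressed level sits -16 − (-19) = 3 dB over threshold.
Before 8:1 compression the overshoot was 3 × 8 = 24 dB, so input = -19 + 24 = 5 dBV.

5 dBV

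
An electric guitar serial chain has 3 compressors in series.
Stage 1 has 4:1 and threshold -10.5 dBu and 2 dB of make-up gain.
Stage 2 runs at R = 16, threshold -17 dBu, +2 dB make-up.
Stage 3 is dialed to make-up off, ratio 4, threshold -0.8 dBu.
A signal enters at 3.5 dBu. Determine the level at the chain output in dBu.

-14.25 dBu

Stage 1: 14 dB above -10.5 dBu, reduced 4:1 to 3.5 dB above → -7 dBu; +2 dB make-up → -5 dBu.
Stage 2: -5 dBu is 12 dB over -17 dBu; at 16:1 that becomes 0.75 dB over, giving -16.25 dBu; +2 dB make-up → -14.25 dBu.
Stage 3: below threshold (-14.25 ≤ -0.8); passes unchanged; output -14.25 dBu.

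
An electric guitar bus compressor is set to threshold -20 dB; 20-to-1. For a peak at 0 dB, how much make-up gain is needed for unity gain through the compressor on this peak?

The peak compresses to -20 + 20/20 = -19 dB.
To reach 0 dB requires 0 − (-19) = 19 dB of make-up.

19 dB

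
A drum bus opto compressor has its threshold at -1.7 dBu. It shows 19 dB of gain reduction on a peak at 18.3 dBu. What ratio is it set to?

20:1

Input overshoot = 18.3 − (-1.7) = 20 dB.
Output overshoot = 20 − 19 = 1 dB.
Ratio = input overshoot / output overshoot = 20 / 1 = 20.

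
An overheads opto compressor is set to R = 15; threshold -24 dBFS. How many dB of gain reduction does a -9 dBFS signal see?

The signal is 15 dB above threshold.
At 15:1, output sits 15/15 = 1 dB above threshold.
So the signal is attenuated by 15 − 1 = 14 dB.

14 dB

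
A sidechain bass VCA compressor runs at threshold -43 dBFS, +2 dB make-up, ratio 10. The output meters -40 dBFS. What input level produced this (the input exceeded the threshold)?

-33 dBFS

Stripping the +2 dB make-up gives -42 dBFS at the gain stage.
The compressed level sits -42 − (-43) = 1 dB over threshold.
Input overshoot = R × output overshoot = 10 dB → input = -43 + 10 = -33 dBFS.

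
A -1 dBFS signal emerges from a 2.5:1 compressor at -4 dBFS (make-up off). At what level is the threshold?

-6 dBFS

Input is 5 dB above T (since output overshoot × R = input overshoot: (-4 − T)·2.5 = -1 − T gives T = -6 dBFS).
Check: -6 + (-1 − (-6))/2.5 = -6 + 2 = -4 dBFS. ✓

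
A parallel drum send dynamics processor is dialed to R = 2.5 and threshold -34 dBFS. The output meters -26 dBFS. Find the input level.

-14 dBFS

The compressed level sits -26 − (-34) = 8 dB over threshold.
Before 2.5:1 compression the overshoot was 8 × 2.5 = 20 dB, so input = -34 + 20 = -14 dBFS.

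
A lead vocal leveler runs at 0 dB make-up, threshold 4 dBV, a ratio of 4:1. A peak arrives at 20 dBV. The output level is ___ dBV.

8 dBV

The input is 16 dB above the 4 dBV threshold.
The 16 dB excess becomes 4 dB after 4:1 reduction.
So the level is 4 + 4 = 8 dBV.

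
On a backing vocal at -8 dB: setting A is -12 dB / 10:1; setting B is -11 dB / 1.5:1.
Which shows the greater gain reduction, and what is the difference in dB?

A: overshoot 4 dB → output overshoot 0.4 dB → GR 3.6 dB.
B: overshoot 3 dB → output overshoot 2 dB → GR 1 dB.
A reduces 2.6 dB more.

A, by 2.6 dB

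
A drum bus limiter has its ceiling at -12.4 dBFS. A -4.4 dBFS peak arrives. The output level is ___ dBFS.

A brickwall limiter is an ∞:1 compressor: any input above the ceiling is clamped to -12.4 dBFS.

-12.4 dBFS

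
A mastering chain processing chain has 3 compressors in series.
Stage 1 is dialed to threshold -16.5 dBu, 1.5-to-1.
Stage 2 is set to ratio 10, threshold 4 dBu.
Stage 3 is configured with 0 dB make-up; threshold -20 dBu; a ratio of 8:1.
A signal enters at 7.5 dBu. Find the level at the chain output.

Stage 1: overshoot 24 dB → 24/1.5 = 16 dB → -0.5 dBu.
Stage 2: -0.5 dBu ≤ 4 dBu, so stage 2 doesn't engage; output -0.5 dBu.
Stage 3: -0.5 dBu is 19.5 dB over -20 dBu; at 8:1 that becomes 2.4375 dB over, giving -17.5625 dBu.

-17.5625 dBu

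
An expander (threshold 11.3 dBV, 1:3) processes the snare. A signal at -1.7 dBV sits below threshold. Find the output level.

The input is 13 dB below the 11.3 dBV threshold.
A 1:3 expander multiplies undershoot by 3: 13 × 3 = 39 dB below threshold.
Output = 11.3 − 39 = -27.7 dBV.

-27.7 dBV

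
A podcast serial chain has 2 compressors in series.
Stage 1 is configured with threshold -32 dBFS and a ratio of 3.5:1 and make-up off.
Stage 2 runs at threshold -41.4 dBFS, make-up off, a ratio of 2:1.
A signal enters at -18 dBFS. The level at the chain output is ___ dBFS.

Stage 1: 14 dB above -32 dBFS, reduced 3.5:1 to 4 dB above → -28 dBFS.
Stage 2: 13.4 dB above -41.4 dBFS, reduced 2:1 to 6.7 dB above → -34.7 dBFS.

-34.7 dBFS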